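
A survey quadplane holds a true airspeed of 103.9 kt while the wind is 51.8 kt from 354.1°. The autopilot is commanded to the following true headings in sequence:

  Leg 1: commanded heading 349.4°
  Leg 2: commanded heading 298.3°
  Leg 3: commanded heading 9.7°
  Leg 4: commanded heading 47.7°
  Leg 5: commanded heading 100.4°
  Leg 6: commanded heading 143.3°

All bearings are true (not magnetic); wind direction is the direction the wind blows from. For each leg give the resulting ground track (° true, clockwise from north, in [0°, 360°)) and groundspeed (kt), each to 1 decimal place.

Leg 1: track=344.8°, groundspeed=52.4 kt
Leg 2: track=268.5°, groundspeed=86.2 kt
Leg 3: track=24.2°, groundspeed=55.8 kt
Leg 4: track=77.4°, groundspeed=84.2 kt
Leg 5: track=123.2°, groundspeed=128.5 kt
Leg 6: track=153.4°, groundspeed=150.7 kt

Leg 1: heading 349.4°; drift -4.6° → track 344.8°, groundspeed 52.4 kt
Leg 2: heading 298.3°; drift -29.8° → track 268.5°, groundspeed 86.2 kt
Leg 3: heading 9.7°; drift +14.5° → track 24.2°, groundspeed 55.8 kt
Leg 4: heading 47.7°; drift +29.7° → track 77.4°, groundspeed 84.2 kt
Leg 5: heading 100.4°; drift +22.8° → track 123.2°, groundspeed 128.5 kt
Leg 6: heading 143.3°; drift +10.1° → track 153.4°, groundspeed 150.7 kt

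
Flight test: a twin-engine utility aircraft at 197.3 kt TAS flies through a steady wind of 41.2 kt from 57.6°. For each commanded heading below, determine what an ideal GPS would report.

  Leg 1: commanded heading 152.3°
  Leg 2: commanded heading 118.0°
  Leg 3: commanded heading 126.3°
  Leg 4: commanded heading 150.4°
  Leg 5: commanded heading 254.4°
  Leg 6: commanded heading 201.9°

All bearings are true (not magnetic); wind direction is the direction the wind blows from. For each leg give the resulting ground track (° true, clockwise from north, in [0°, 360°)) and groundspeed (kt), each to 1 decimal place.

Leg 1: heading 152.3°; drift +11.6° → track 163.9°, groundspeed 204.8 kt
Leg 2: heading 118.0°; drift +11.4° → track 129.4°, groundspeed 180.5 kt
Leg 3: heading 126.3°; drift +11.9° → track 138.2°, groundspeed 186.3 kt
Leg 4: heading 150.4°; drift +11.7° → track 162.1°, groundspeed 203.5 kt
Leg 5: heading 254.4°; drift -2.9° → track 251.5°, groundspeed 237.0 kt
Leg 6: heading 201.9°; drift +5.9° → track 207.8°, groundspeed 232.0 kt

Leg 1: track=163.9°, groundspeed=204.8 kt
Leg 2: track=129.4°, groundspeed=180.5 kt
Leg 3: track=138.2°, groundspeed=186.3 kt
Leg 4: track=162.1°, groundspeed=203.5 kt
Leg 5: track=251.5°, groundspeed=237.0 kt
Leg 6: track=207.8°, groundspeed=232.0 kt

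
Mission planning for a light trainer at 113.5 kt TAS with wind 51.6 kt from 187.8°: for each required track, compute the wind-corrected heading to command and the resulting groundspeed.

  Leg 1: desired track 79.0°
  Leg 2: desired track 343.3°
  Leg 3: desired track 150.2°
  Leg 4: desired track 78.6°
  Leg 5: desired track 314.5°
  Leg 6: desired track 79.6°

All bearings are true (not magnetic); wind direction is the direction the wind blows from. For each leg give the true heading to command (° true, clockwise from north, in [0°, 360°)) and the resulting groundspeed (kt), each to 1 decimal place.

Leg 1: desired track 79.0°; wind correction +25.5° → command heading 104.5°, groundspeed 119.1 kt
Leg 2: desired track 343.3°; wind correction -10.9° → command heading 332.4°, groundspeed 158.4 kt
Leg 3: desired track 150.2°; wind correction +16.1° → command heading 166.3°, groundspeed 68.2 kt
Leg 4: desired track 78.6°; wind correction +25.4° → command heading 104.0°, groundspeed 119.5 kt
Leg 5: desired track 314.5°; wind correction -21.4° → command heading 293.1°, groundspeed 136.5 kt
Leg 6: desired track 79.6°; wind correction +25.6° → command heading 105.2°, groundspeed 118.5 kt

Leg 1: heading=104.5°, groundspeed=119.1 kt
Leg 2: heading=332.4°, groundspeed=158.4 kt
Leg 3: heading=166.3°, groundspeed=68.2 kt
Leg 4: heading=104.0°, groundspeed=119.5 kt
Leg 5: heading=293.1°, groundspeed=136.5 kt
Leg 6: heading=105.2°, groundspeed=118.5 kt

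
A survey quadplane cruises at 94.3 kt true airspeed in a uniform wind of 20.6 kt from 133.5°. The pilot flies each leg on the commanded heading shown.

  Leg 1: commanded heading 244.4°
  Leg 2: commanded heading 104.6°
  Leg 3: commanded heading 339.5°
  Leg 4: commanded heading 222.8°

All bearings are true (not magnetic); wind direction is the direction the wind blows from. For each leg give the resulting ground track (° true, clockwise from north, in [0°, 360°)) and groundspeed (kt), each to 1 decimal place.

Leg 1: track=255.1°, groundspeed=103.5 kt
Leg 2: track=97.2°, groundspeed=76.9 kt
Leg 3: track=334.9°, groundspeed=113.2 kt
Leg 4: track=235.2°, groundspeed=96.3 kt

Leg 1: heading 244.4°; drift +10.7° → track 255.1°, groundspeed 103.5 kt
Leg 2: heading 104.6°; drift -7.4° → track 97.2°, groundspeed 76.9 kt
Leg 3: heading 339.5°; drift -4.6° → track 334.9°, groundspeed 113.2 kt
Leg 4: heading 222.8°; drift +12.4° → track 235.2°, groundspeed 96.3 kt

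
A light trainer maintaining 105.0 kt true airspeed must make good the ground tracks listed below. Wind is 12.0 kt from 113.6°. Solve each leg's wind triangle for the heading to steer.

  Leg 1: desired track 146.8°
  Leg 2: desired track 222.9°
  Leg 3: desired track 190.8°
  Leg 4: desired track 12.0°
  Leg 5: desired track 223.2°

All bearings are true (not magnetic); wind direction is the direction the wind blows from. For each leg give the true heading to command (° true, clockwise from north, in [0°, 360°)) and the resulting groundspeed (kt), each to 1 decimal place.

Leg 1: desired track 146.8°; wind correction -3.6° → command heading 143.2°, groundspeed 94.8 kt
Leg 2: desired track 222.9°; wind correction -6.2° → command heading 216.7°, groundspeed 108.4 kt
Leg 3: desired track 190.8°; wind correction -6.4° → command heading 184.4°, groundspeed 101.7 kt
Leg 4: desired track 12.0°; wind correction +6.4° → command heading 18.4°, groundspeed 106.8 kt
Leg 5: desired track 223.2°; wind correction -6.2° → command heading 217.0°, groundspeed 108.4 kt

Leg 1: heading=143.2°, groundspeed=94.8 kt
Leg 2: heading=216.7°, groundspeed=108.4 kt
Leg 3: heading=184.4°, groundspeed=101.7 kt
Leg 4: heading=18.4°, groundspeed=106.8 kt
Leg 5: heading=217.0°, groundspeed=108.4 kt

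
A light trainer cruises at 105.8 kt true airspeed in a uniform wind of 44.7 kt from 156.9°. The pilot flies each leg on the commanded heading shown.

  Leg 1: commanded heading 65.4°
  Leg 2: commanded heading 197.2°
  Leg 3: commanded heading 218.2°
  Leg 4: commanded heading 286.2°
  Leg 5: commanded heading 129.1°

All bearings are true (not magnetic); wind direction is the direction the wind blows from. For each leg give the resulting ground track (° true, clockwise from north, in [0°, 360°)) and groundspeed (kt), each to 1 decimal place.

Leg 1: track=42.7°, groundspeed=115.9 kt
Leg 2: track=219.2°, groundspeed=77.3 kt
Leg 3: track=243.1°, groundspeed=93.0 kt
Leg 4: track=300.7°, groundspeed=138.5 kt
Leg 5: track=111.6°, groundspeed=69.5 kt

Leg 1: heading 65.4°; drift -22.7° → track 42.7°, groundspeed 115.9 kt
Leg 2: heading 197.2°; drift +22.0° → track 219.2°, groundspeed 77.3 kt
Leg 3: heading 218.2°; drift +24.9° → track 243.1°, groundspeed 93.0 kt
Leg 4: heading 286.2°; drift +14.5° → track 300.7°, groundspeed 138.5 kt
Leg 5: heading 129.1°; drift -17.5° → track 111.6°, groundspeed 69.5 kt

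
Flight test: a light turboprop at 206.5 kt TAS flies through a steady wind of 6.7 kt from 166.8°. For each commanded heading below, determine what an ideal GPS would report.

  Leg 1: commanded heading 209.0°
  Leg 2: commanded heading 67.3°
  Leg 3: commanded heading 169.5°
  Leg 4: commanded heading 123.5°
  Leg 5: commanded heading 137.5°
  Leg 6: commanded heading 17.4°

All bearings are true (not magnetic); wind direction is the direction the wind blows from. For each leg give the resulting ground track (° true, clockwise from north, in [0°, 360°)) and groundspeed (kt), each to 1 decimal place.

Leg 1: heading 209.0°; drift +1.3° → track 210.3°, groundspeed 201.6 kt
Leg 2: heading 67.3°; drift -1.8° → track 65.5°, groundspeed 207.7 kt
Leg 3: heading 169.5°; drift +0.1° → track 169.6°, groundspeed 199.8 kt
Leg 4: heading 123.5°; drift -1.3° → track 122.2°, groundspeed 201.7 kt
Leg 5: heading 137.5°; drift -0.9° → track 136.6°, groundspeed 200.7 kt
Leg 6: heading 17.4°; drift -0.9° → track 16.5°, groundspeed 212.3 kt

Leg 1: track=210.3°, groundspeed=201.6 kt
Leg 2: track=65.5°, groundspeed=207.7 kt
Leg 3: track=169.6°, groundspeed=199.8 kt
Leg 4: track=122.2°, groundspeed=201.7 kt
Leg 5: track=136.6°, groundspeed=200.7 kt
Leg 6: track=16.5°, groundspeed=212.3 kt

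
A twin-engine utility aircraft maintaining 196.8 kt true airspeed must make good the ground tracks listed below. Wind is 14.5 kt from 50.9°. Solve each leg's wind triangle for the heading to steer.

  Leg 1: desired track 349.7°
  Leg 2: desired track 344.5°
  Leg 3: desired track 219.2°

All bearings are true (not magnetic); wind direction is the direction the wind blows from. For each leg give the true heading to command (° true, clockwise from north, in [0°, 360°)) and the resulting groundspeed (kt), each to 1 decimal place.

Leg 1: desired track 349.7°; wind correction +3.7° → command heading 353.4°, groundspeed 189.4 kt
Leg 2: desired track 344.5°; wind correction +3.9° → command heading 348.4°, groundspeed 190.5 kt
Leg 3: desired track 219.2°; wind correction -0.9° → command heading 218.3°, groundspeed 211.0 kt

Leg 1: heading=353.4°, groundspeed=189.4 kt
Leg 2: heading=348.4°, groundspeed=190.5 kt
Leg 3: heading=218.3°, groundspeed=211.0 kt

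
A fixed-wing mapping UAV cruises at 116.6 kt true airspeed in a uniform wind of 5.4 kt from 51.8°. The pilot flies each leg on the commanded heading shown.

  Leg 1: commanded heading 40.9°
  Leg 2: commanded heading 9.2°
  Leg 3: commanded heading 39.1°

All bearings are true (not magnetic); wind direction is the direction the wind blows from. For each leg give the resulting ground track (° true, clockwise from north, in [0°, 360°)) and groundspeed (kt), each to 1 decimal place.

Leg 1: heading 40.9°; drift -0.5° → track 40.4°, groundspeed 111.3 kt
Leg 2: heading 9.2°; drift -1.9° → track 7.3°, groundspeed 112.7 kt
Leg 3: heading 39.1°; drift -0.6° → track 38.5°, groundspeed 111.3 kt

Leg 1: track=40.4°, groundspeed=111.3 kt
Leg 2: track=7.3°, groundspeed=112.7 kt
Leg 3: track=38.5°, groundspeed=111.3 kt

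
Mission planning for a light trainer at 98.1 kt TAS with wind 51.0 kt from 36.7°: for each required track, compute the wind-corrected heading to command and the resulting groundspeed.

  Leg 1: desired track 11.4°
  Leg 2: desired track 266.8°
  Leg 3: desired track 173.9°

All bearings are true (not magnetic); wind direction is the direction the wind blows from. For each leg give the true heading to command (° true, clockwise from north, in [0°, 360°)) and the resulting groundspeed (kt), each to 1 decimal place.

Leg 1: desired track 11.4°; wind correction +12.8° → command heading 24.2°, groundspeed 49.5 kt
Leg 2: desired track 266.8°; wind correction +23.5° → command heading 290.3°, groundspeed 122.7 kt
Leg 3: desired track 173.9°; wind correction -20.7° → command heading 153.2°, groundspeed 129.2 kt

Leg 1: heading=24.2°, groundspeed=49.5 kt
Leg 2: heading=290.3°, groundspeed=122.7 kt
Leg 3: heading=153.2°, groundspeed=129.2 kt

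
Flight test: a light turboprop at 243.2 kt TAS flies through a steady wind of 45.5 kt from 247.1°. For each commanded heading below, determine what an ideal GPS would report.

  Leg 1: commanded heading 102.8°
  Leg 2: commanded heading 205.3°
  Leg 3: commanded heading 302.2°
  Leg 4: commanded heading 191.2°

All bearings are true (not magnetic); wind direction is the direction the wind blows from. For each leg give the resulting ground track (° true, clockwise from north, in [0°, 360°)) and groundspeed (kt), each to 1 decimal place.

Leg 1: track=97.4°, groundspeed=281.4 kt
Leg 2: track=197.1°, groundspeed=211.5 kt
Leg 3: track=312.0°, groundspeed=220.4 kt
Leg 4: track=181.4°, groundspeed=220.9 kt

Leg 1: heading 102.8°; drift -5.4° → track 97.4°, groundspeed 281.4 kt
Leg 2: heading 205.3°; drift -8.2° → track 197.1°, groundspeed 211.5 kt
Leg 3: heading 302.2°; drift +9.8° → track 312.0°, groundspeed 220.4 kt
Leg 4: heading 191.2°; drift -9.8° → track 181.4°, groundspeed 220.9 kt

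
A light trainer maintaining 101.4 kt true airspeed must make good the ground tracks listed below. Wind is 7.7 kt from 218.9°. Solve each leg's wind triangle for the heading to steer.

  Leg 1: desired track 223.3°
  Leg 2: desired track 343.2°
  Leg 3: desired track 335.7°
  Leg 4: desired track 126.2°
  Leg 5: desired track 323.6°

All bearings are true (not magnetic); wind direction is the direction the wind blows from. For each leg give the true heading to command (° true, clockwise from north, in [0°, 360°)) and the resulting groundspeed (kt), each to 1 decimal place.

Leg 1: heading=223.0°, groundspeed=93.7 kt
Leg 2: heading=339.6°, groundspeed=105.5 kt
Leg 3: heading=331.8°, groundspeed=104.6 kt
Leg 4: heading=130.6°, groundspeed=101.5 kt
Leg 5: heading=319.4°, groundspeed=103.1 kt

Leg 1: desired track 223.3°; wind correction -0.3° → command heading 223.0°, groundspeed 93.7 kt
Leg 2: desired track 343.2°; wind correction -3.6° → command heading 339.6°, groundspeed 105.5 kt
Leg 3: desired track 335.7°; wind correction -3.9° → command heading 331.8°, groundspeed 104.6 kt
Leg 4: desired track 126.2°; wind correction +4.4° → command heading 130.6°, groundspeed 101.5 kt
Leg 5: desired track 323.6°; wind correction -4.2° → command heading 319.4°, groundspeed 103.1 kt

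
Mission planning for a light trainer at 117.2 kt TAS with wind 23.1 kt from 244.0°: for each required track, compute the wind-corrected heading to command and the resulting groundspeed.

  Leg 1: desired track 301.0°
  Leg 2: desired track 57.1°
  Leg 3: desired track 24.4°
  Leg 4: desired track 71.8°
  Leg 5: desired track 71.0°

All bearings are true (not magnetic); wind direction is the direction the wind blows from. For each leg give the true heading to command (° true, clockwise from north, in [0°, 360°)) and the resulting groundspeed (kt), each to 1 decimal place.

Leg 1: heading=291.5°, groundspeed=103.0 kt
Leg 2: heading=55.7°, groundspeed=140.1 kt
Leg 3: heading=17.2°, groundspeed=134.1 kt
Leg 4: heading=73.3°, groundspeed=140.0 kt
Leg 5: heading=72.4°, groundspeed=140.1 kt

Leg 1: desired track 301.0°; wind correction -9.5° → command heading 291.5°, groundspeed 103.0 kt
Leg 2: desired track 57.1°; wind correction -1.4° → command heading 55.7°, groundspeed 140.1 kt
Leg 3: desired track 24.4°; wind correction -7.2° → command heading 17.2°, groundspeed 134.1 kt
Leg 4: desired track 71.8°; wind correction +1.5° → command heading 73.3°, groundspeed 140.0 kt
Leg 5: desired track 71.0°; wind correction +1.4° → command heading 72.4°, groundspeed 140.1 kt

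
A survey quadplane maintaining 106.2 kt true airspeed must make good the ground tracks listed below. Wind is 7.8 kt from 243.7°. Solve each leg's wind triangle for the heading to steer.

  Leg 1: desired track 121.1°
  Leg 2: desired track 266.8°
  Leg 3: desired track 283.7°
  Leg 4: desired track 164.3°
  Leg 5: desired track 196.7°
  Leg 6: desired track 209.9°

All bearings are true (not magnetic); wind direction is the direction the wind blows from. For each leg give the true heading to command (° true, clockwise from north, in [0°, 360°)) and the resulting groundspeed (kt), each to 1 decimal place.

Leg 1: desired track 121.1°; wind correction +3.5° → command heading 124.6°, groundspeed 110.2 kt
Leg 2: desired track 266.8°; wind correction -1.7° → command heading 265.1°, groundspeed 99.0 kt
Leg 3: desired track 283.7°; wind correction -2.7° → command heading 281.0°, groundspeed 100.1 kt
Leg 4: desired track 164.3°; wind correction +4.1° → command heading 168.4°, groundspeed 104.5 kt
Leg 5: desired track 196.7°; wind correction +3.1° → command heading 199.8°, groundspeed 100.7 kt
Leg 6: desired track 209.9°; wind correction +2.3° → command heading 212.2°, groundspeed 99.6 kt

Leg 1: heading=124.6°, groundspeed=110.2 kt
Leg 2: heading=265.1°, groundspeed=99.0 kt
Leg 3: heading=281.0°, groundspeed=100.1 kt
Leg 4: heading=168.4°, groundspeed=104.5 kt
Leg 5: heading=199.8°, groundspeed=100.7 kt
Leg 6: heading=212.2°, groundspeed=99.6 kt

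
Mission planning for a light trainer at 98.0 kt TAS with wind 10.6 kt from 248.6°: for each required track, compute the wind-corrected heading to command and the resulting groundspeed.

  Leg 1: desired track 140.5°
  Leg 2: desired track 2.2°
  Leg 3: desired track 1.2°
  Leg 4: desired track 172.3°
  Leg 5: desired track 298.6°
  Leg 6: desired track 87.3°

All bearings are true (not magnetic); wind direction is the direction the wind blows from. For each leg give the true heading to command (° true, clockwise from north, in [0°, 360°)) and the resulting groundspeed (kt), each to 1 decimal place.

Leg 1: desired track 140.5°; wind correction +5.9° → command heading 146.4°, groundspeed 100.8 kt
Leg 2: desired track 2.2°; wind correction -5.7° → command heading 356.5°, groundspeed 101.8 kt
Leg 3: desired track 1.2°; wind correction -5.7° → command heading 355.5°, groundspeed 101.6 kt
Leg 4: desired track 172.3°; wind correction +6.0° → command heading 178.3°, groundspeed 94.9 kt
Leg 5: desired track 298.6°; wind correction -4.8° → command heading 293.8°, groundspeed 90.8 kt
Leg 6: desired track 87.3°; wind correction +2.0° → command heading 89.3°, groundspeed 108.0 kt

Leg 1: heading=146.4°, groundspeed=100.8 kt
Leg 2: heading=356.5°, groundspeed=101.8 kt
Leg 3: heading=355.5°, groundspeed=101.6 kt
Leg 4: heading=178.3°, groundspeed=94.9 kt
Leg 5: heading=293.8°, groundspeed=90.8 kt
Leg 6: heading=89.3°, groundspeed=108.0 kt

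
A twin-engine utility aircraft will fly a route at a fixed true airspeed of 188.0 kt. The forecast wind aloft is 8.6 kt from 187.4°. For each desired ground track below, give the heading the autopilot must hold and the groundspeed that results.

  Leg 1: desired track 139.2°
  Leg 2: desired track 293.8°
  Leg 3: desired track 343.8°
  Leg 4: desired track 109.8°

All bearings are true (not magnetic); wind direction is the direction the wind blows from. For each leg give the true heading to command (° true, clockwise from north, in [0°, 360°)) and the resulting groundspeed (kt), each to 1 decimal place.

Leg 1: desired track 139.2°; wind correction +2.0° → command heading 141.2°, groundspeed 182.2 kt
Leg 2: desired track 293.8°; wind correction -2.5° → command heading 291.3°, groundspeed 190.2 kt
Leg 3: desired track 343.8°; wind correction -1.0° → command heading 342.8°, groundspeed 195.8 kt
Leg 4: desired track 109.8°; wind correction +2.6° → command heading 112.4°, groundspeed 186.0 kt

Leg 1: heading=141.2°, groundspeed=182.2 kt
Leg 2: heading=291.3°, groundspeed=190.2 kt
Leg 3: heading=342.8°, groundspeed=195.8 kt
Leg 4: heading=112.4°, groundspeed=186.0 kt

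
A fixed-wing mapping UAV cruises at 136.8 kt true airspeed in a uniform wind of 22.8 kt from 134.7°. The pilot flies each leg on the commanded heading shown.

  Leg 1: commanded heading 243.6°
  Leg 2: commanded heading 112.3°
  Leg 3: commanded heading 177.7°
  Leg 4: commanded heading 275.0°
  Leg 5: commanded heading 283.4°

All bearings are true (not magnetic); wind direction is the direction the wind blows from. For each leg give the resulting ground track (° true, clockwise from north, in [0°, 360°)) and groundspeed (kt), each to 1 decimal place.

Leg 1: heading 243.6°; drift +8.5° → track 252.1°, groundspeed 145.8 kt
Leg 2: heading 112.3°; drift -4.3° → track 108.0°, groundspeed 116.0 kt
Leg 3: heading 177.7°; drift +7.4° → track 185.1°, groundspeed 121.1 kt
Leg 4: heading 275.0°; drift +5.4° → track 280.4°, groundspeed 155.0 kt
Leg 5: heading 283.4°; drift +4.3° → track 287.7°, groundspeed 156.7 kt

Leg 1: track=252.1°, groundspeed=145.8 kt
Leg 2: track=108.0°, groundspeed=116.0 kt
Leg 3: track=185.1°, groundspeed=121.1 kt
Leg 4: track=280.4°, groundspeed=155.0 kt
Leg 5: track=287.7°, groundspeed=156.7 kt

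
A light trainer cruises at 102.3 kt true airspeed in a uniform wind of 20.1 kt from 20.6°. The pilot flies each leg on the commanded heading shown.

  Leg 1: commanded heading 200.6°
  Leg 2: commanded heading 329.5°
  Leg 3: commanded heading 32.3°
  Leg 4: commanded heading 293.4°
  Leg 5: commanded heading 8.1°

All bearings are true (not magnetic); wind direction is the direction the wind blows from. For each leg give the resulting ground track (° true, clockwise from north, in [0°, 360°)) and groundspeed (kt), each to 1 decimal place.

Leg 1: track=200.6°, groundspeed=122.4 kt
Leg 2: track=319.6°, groundspeed=91.0 kt
Leg 3: track=35.1°, groundspeed=82.7 kt
Leg 4: track=282.2°, groundspeed=103.3 kt
Leg 5: track=5.1°, groundspeed=82.8 kt

Leg 1: heading 200.6°; drift +0.0° → track 200.6°, groundspeed 122.4 kt
Leg 2: heading 329.5°; drift -9.9° → track 319.6°, groundspeed 91.0 kt
Leg 3: heading 32.3°; drift +2.8° → track 35.1°, groundspeed 82.7 kt
Leg 4: heading 293.4°; drift -11.2° → track 282.2°, groundspeed 103.3 kt
Leg 5: heading 8.1°; drift -3.0° → track 5.1°, groundspeed 82.8 kt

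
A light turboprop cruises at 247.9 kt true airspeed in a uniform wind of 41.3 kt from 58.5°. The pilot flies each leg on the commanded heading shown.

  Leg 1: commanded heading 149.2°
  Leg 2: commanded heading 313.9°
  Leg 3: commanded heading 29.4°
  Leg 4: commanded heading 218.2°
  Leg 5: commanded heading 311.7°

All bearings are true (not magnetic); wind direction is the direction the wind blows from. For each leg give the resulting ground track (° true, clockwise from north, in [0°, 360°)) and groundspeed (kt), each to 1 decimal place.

Leg 1: track=158.6°, groundspeed=251.8 kt
Leg 2: track=305.1°, groundspeed=261.4 kt
Leg 3: track=24.0°, groundspeed=212.8 kt
Leg 4: track=221.1°, groundspeed=287.0 kt
Leg 5: track=303.0°, groundspeed=262.8 kt

Leg 1: heading 149.2°; drift +9.4° → track 158.6°, groundspeed 251.8 kt
Leg 2: heading 313.9°; drift -8.8° → track 305.1°, groundspeed 261.4 kt
Leg 3: heading 29.4°; drift -5.4° → track 24.0°, groundspeed 212.8 kt
Leg 4: heading 218.2°; drift +2.9° → track 221.1°, groundspeed 287.0 kt
Leg 5: heading 311.7°; drift -8.7° → track 303.0°, groundspeed 262.8 kt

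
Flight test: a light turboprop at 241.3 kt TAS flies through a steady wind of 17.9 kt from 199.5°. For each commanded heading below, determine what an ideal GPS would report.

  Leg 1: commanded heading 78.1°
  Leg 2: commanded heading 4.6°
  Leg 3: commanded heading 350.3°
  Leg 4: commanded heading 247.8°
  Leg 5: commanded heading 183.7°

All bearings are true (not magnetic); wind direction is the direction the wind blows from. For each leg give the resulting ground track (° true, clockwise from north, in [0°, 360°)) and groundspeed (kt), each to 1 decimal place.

Leg 1: heading 78.1°; drift -3.5° → track 74.6°, groundspeed 251.1 kt
Leg 2: heading 4.6°; drift +1.0° → track 5.6°, groundspeed 258.6 kt
Leg 3: heading 350.3°; drift +1.9° → track 352.2°, groundspeed 257.1 kt
Leg 4: heading 247.8°; drift +3.3° → track 251.1°, groundspeed 229.8 kt
Leg 5: heading 183.7°; drift -1.2° → track 182.5°, groundspeed 224.1 kt

Leg 1: track=74.6°, groundspeed=251.1 kt
Leg 2: track=5.6°, groundspeed=258.6 kt
Leg 3: track=352.2°, groundspeed=257.1 kt
Leg 4: track=251.1°, groundspeed=229.8 kt
Leg 5: track=182.5°, groundspeed=224.1 kt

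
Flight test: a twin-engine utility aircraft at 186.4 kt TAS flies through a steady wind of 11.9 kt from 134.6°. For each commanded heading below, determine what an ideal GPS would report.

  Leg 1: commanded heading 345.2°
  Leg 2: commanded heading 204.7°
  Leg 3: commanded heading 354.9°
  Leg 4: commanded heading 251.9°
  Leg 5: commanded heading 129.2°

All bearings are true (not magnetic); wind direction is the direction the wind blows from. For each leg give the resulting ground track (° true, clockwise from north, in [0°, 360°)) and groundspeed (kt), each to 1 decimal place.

Leg 1: heading 345.2°; drift -1.8° → track 343.4°, groundspeed 196.7 kt
Leg 2: heading 204.7°; drift +3.5° → track 208.2°, groundspeed 182.7 kt
Leg 3: heading 354.9°; drift -2.3° → track 352.6°, groundspeed 195.6 kt
Leg 4: heading 251.9°; drift +3.2° → track 255.1°, groundspeed 192.1 kt
Leg 5: heading 129.2°; drift -0.4° → track 128.8°, groundspeed 174.6 kt

Leg 1: track=343.4°, groundspeed=196.7 kt
Leg 2: track=208.2°, groundspeed=182.7 kt
Leg 3: track=352.6°, groundspeed=195.6 kt
Leg 4: track=255.1°, groundspeed=192.1 kt
Leg 5: track=128.8°, groundspeed=174.6 kt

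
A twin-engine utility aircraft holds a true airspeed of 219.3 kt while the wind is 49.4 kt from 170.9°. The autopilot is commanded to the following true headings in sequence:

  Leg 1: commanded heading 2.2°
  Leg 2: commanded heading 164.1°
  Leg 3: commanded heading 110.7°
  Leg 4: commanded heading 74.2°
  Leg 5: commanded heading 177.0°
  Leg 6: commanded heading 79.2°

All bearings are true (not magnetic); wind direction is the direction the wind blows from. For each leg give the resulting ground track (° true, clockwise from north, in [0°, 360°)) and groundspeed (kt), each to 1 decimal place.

Leg 1: track=0.1°, groundspeed=267.9 kt
Leg 2: track=162.1°, groundspeed=170.3 kt
Leg 3: track=98.3°, groundspeed=199.4 kt
Leg 4: track=61.9°, groundspeed=230.3 kt
Leg 5: track=178.8°, groundspeed=170.3 kt
Leg 6: track=66.6°, groundspeed=226.2 kt

Leg 1: heading 2.2°; drift -2.1° → track 0.1°, groundspeed 267.9 kt
Leg 2: heading 164.1°; drift -2.0° → track 162.1°, groundspeed 170.3 kt
Leg 3: heading 110.7°; drift -12.4° → track 98.3°, groundspeed 199.4 kt
Leg 4: heading 74.2°; drift -12.3° → track 61.9°, groundspeed 230.3 kt
Leg 5: heading 177.0°; drift +1.8° → track 178.8°, groundspeed 170.3 kt
Leg 6: heading 79.2°; drift -12.6° → track 66.6°, groundspeed 226.2 kt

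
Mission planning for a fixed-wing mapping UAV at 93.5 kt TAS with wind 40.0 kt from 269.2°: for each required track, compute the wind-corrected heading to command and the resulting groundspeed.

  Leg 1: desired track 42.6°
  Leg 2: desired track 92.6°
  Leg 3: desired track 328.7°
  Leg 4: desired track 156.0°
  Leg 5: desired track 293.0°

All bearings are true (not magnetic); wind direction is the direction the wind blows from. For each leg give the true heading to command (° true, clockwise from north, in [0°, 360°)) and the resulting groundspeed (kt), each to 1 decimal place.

Leg 1: desired track 42.6°; wind correction -18.1° → command heading 24.5°, groundspeed 116.4 kt
Leg 2: desired track 92.6°; wind correction +1.5° → command heading 94.1°, groundspeed 133.4 kt
Leg 3: desired track 328.7°; wind correction -21.6° → command heading 307.1°, groundspeed 66.6 kt
Leg 4: desired track 156.0°; wind correction +23.2° → command heading 179.2°, groundspeed 101.7 kt
Leg 5: desired track 293.0°; wind correction -9.9° → command heading 283.1°, groundspeed 55.5 kt

Leg 1: heading=24.5°, groundspeed=116.4 kt
Leg 2: heading=94.1°, groundspeed=133.4 kt
Leg 3: heading=307.1°, groundspeed=66.6 kt
Leg 4: heading=179.2°, groundspeed=101.7 kt
Leg 5: heading=283.1°, groundspeed=55.5 kt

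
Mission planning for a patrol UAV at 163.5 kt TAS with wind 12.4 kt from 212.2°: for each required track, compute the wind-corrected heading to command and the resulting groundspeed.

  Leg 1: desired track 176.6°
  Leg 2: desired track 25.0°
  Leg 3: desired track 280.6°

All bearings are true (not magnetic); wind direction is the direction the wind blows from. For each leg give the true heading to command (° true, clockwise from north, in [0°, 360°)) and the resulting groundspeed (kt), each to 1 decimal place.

Leg 1: desired track 176.6°; wind correction +2.5° → command heading 179.1°, groundspeed 153.3 kt
Leg 2: desired track 25.0°; wind correction -0.5° → command heading 24.5°, groundspeed 175.8 kt
Leg 3: desired track 280.6°; wind correction -4.0° → command heading 276.6°, groundspeed 158.5 kt

Leg 1: heading=179.1°, groundspeed=153.3 kt
Leg 2: heading=24.5°, groundspeed=175.8 kt
Leg 3: heading=276.6°, groundspeed=158.5 kt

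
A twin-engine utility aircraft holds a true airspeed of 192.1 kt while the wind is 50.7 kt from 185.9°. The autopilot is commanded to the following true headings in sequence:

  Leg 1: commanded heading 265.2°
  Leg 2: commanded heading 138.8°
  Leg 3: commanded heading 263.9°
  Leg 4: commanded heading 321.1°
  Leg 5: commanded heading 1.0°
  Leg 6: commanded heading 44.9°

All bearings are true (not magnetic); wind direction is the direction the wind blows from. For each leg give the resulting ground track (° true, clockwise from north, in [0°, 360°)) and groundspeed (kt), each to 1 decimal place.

Leg 1: heading 265.2°; drift +15.3° → track 280.5°, groundspeed 189.4 kt
Leg 2: heading 138.8°; drift -13.3° → track 125.5°, groundspeed 161.9 kt
Leg 3: heading 263.9°; drift +15.3° → track 279.2°, groundspeed 188.2 kt
Leg 4: heading 321.1°; drift +8.9° → track 330.0°, groundspeed 230.9 kt
Leg 5: heading 1.0°; drift +1.0° → track 2.0°, groundspeed 242.7 kt
Leg 6: heading 44.9°; drift -7.8° → track 37.1°, groundspeed 233.7 kt

Leg 1: track=280.5°, groundspeed=189.4 kt
Leg 2: track=125.5°, groundspeed=161.9 kt
Leg 3: track=279.2°, groundspeed=188.2 kt
Leg 4: track=330.0°, groundspeed=230.9 kt
Leg 5: track=2.0°, groundspeed=242.7 kt
Leg 6: track=37.1°, groundspeed=233.7 kt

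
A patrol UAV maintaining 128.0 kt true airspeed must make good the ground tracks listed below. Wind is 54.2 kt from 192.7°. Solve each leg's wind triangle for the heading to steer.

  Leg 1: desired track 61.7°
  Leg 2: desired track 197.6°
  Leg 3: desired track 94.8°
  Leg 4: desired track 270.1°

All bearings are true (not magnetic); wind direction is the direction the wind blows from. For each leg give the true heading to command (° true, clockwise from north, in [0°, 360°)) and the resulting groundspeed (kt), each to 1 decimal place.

Leg 1: heading=80.3°, groundspeed=156.8 kt
Leg 2: heading=195.5°, groundspeed=73.9 kt
Leg 3: heading=119.6°, groundspeed=123.6 kt
Leg 4: heading=245.7°, groundspeed=104.7 kt

Leg 1: desired track 61.7°; wind correction +18.6° → command heading 80.3°, groundspeed 156.8 kt
Leg 2: desired track 197.6°; wind correction -2.1° → command heading 195.5°, groundspeed 73.9 kt
Leg 3: desired track 94.8°; wind correction +24.8° → command heading 119.6°, groundspeed 123.6 kt
Leg 4: desired track 270.1°; wind correction -24.4° → command heading 245.7°, groundspeed 104.7 kt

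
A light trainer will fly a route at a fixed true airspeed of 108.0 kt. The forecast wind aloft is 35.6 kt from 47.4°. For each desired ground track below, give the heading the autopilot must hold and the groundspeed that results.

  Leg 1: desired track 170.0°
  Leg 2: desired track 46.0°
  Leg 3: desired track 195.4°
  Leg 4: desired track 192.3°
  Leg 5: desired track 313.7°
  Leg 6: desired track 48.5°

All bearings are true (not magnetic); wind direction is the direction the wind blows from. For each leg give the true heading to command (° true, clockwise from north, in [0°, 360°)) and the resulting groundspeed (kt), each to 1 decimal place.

Leg 1: heading=153.9°, groundspeed=122.9 kt
Leg 2: heading=46.5°, groundspeed=72.4 kt
Leg 3: heading=185.3°, groundspeed=136.5 kt
Leg 4: heading=181.4°, groundspeed=135.2 kt
Leg 5: heading=332.9°, groundspeed=104.3 kt
Leg 6: heading=48.1°, groundspeed=72.4 kt

Leg 1: desired track 170.0°; wind correction -16.1° → command heading 153.9°, groundspeed 122.9 kt
Leg 2: desired track 46.0°; wind correction +0.5° → command heading 46.5°, groundspeed 72.4 kt
Leg 3: desired track 195.4°; wind correction -10.1° → command heading 185.3°, groundspeed 136.5 kt
Leg 4: desired track 192.3°; wind correction -10.9° → command heading 181.4°, groundspeed 135.2 kt
Leg 5: desired track 313.7°; wind correction +19.2° → command heading 332.9°, groundspeed 104.3 kt
Leg 6: desired track 48.5°; wind correction -0.4° → command heading 48.1°, groundspeed 72.4 kt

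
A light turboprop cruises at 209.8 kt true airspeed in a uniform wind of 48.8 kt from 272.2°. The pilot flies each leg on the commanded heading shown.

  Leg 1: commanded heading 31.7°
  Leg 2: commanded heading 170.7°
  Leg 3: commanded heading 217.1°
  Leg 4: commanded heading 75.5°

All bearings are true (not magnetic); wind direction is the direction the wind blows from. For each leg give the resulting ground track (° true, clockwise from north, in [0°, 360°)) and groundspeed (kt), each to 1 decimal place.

Leg 1: heading 31.7°; drift +10.3° → track 42.0°, groundspeed 237.7 kt
Leg 2: heading 170.7°; drift -12.3° → track 158.4°, groundspeed 224.7 kt
Leg 3: heading 217.1°; drift -12.4° → track 204.7°, groundspeed 186.2 kt
Leg 4: heading 75.5°; drift +3.1° → track 78.6°, groundspeed 256.9 kt

Leg 1: track=42.0°, groundspeed=237.7 kt
Leg 2: track=158.4°, groundspeed=224.7 kt
Leg 3: track=204.7°, groundspeed=186.2 kt
Leg 4: track=78.6°, groundspeed=256.9 kt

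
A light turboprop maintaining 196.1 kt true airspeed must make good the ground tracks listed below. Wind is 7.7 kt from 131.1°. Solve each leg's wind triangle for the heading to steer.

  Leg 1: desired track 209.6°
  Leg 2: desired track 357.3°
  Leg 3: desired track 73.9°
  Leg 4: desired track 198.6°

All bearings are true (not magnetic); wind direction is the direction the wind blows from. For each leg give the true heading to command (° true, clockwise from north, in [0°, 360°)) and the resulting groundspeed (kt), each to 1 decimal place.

Leg 1: desired track 209.6°; wind correction -2.2° → command heading 207.4°, groundspeed 194.4 kt
Leg 2: desired track 357.3°; wind correction +1.6° → command heading 358.9°, groundspeed 201.4 kt
Leg 3: desired track 73.9°; wind correction +1.9° → command heading 75.8°, groundspeed 191.8 kt
Leg 4: desired track 198.6°; wind correction -2.1° → command heading 196.5°, groundspeed 193.0 kt

Leg 1: heading=207.4°, groundspeed=194.4 kt
Leg 2: heading=358.9°, groundspeed=201.4 kt
Leg 3: heading=75.8°, groundspeed=191.8 kt
Leg 4: heading=196.5°, groundspeed=193.0 kt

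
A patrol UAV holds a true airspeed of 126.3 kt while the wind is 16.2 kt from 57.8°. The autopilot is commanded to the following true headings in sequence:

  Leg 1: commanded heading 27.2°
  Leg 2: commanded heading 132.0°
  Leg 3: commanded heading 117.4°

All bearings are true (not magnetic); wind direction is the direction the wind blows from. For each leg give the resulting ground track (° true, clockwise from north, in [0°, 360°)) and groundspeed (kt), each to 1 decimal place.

Leg 1: heading 27.2°; drift -4.2° → track 23.0°, groundspeed 112.7 kt
Leg 2: heading 132.0°; drift +7.3° → track 139.3°, groundspeed 122.9 kt
Leg 3: heading 117.4°; drift +6.7° → track 124.1°, groundspeed 118.9 kt

Leg 1: track=23.0°, groundspeed=112.7 kt
Leg 2: track=139.3°, groundspeed=122.9 kt
Leg 3: track=124.1°, groundspeed=118.9 kt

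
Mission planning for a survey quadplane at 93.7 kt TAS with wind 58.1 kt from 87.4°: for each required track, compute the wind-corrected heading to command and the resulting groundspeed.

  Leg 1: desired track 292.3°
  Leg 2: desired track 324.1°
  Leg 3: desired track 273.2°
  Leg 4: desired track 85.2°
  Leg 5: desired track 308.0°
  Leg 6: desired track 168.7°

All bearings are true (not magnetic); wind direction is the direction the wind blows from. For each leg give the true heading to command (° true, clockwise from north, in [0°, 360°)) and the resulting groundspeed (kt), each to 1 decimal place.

Leg 1: heading=307.4°, groundspeed=143.1 kt
Leg 2: heading=355.3°, groundspeed=112.0 kt
Leg 3: heading=276.8°, groundspeed=151.3 kt
Leg 4: heading=86.6°, groundspeed=35.6 kt
Leg 5: heading=331.8°, groundspeed=129.8 kt
Leg 6: heading=130.9°, groundspeed=65.2 kt

Leg 1: desired track 292.3°; wind correction +15.1° → command heading 307.4°, groundspeed 143.1 kt
Leg 2: desired track 324.1°; wind correction +31.2° → command heading 355.3°, groundspeed 112.0 kt
Leg 3: desired track 273.2°; wind correction +3.6° → command heading 276.8°, groundspeed 151.3 kt
Leg 4: desired track 85.2°; wind correction +1.4° → command heading 86.6°, groundspeed 35.6 kt
Leg 5: desired track 308.0°; wind correction +23.8° → command heading 331.8°, groundspeed 129.8 kt
Leg 6: desired track 168.7°; wind correction -37.8° → command heading 130.9°, groundspeed 65.2 kt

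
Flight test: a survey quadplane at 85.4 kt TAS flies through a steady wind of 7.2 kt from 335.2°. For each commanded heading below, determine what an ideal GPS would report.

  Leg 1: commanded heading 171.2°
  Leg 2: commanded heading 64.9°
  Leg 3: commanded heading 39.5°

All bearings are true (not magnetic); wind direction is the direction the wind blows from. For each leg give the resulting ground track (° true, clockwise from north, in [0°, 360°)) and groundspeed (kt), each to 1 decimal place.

Leg 1: track=170.0°, groundspeed=92.3 kt
Leg 2: track=69.7°, groundspeed=85.7 kt
Leg 3: track=44.0°, groundspeed=82.5 kt

Leg 1: heading 171.2°; drift -1.2° → track 170.0°, groundspeed 92.3 kt
Leg 2: heading 64.9°; drift +4.8° → track 69.7°, groundspeed 85.7 kt
Leg 3: heading 39.5°; drift +4.5° → track 44.0°, groundspeed 82.5 kt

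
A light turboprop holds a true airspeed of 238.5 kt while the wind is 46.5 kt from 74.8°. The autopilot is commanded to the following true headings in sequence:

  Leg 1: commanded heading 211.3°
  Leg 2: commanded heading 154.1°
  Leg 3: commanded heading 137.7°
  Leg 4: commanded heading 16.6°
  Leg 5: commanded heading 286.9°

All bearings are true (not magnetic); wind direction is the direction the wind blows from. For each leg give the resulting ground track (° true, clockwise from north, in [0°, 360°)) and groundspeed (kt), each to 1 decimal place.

Leg 1: track=218.0°, groundspeed=274.1 kt
Leg 2: track=165.3°, groundspeed=234.4 kt
Leg 3: track=148.5°, groundspeed=221.2 kt
Leg 4: track=6.1°, groundspeed=217.6 kt
Leg 5: track=281.8°, groundspeed=279.0 kt

Leg 1: heading 211.3°; drift +6.7° → track 218.0°, groundspeed 274.1 kt
Leg 2: heading 154.1°; drift +11.2° → track 165.3°, groundspeed 234.4 kt
Leg 3: heading 137.7°; drift +10.8° → track 148.5°, groundspeed 221.2 kt
Leg 4: heading 16.6°; drift -10.5° → track 6.1°, groundspeed 217.6 kt
Leg 5: heading 286.9°; drift -5.1° → track 281.8°, groundspeed 279.0 kt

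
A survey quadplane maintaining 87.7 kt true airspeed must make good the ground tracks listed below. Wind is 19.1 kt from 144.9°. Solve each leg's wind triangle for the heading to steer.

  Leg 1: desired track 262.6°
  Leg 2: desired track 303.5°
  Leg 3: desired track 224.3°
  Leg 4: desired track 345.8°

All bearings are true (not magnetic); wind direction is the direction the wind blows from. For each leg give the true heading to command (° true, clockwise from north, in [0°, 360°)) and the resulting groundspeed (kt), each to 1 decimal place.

Leg 1: heading=251.5°, groundspeed=94.9 kt
Leg 2: heading=298.9°, groundspeed=105.2 kt
Leg 3: heading=211.9°, groundspeed=82.2 kt
Leg 4: heading=350.3°, groundspeed=105.3 kt

Leg 1: desired track 262.6°; wind correction -11.1° → command heading 251.5°, groundspeed 94.9 kt
Leg 2: desired track 303.5°; wind correction -4.6° → command heading 298.9°, groundspeed 105.2 kt
Leg 3: desired track 224.3°; wind correction -12.4° → command heading 211.9°, groundspeed 82.2 kt
Leg 4: desired track 345.8°; wind correction +4.5° → command heading 350.3°, groundspeed 105.3 kt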